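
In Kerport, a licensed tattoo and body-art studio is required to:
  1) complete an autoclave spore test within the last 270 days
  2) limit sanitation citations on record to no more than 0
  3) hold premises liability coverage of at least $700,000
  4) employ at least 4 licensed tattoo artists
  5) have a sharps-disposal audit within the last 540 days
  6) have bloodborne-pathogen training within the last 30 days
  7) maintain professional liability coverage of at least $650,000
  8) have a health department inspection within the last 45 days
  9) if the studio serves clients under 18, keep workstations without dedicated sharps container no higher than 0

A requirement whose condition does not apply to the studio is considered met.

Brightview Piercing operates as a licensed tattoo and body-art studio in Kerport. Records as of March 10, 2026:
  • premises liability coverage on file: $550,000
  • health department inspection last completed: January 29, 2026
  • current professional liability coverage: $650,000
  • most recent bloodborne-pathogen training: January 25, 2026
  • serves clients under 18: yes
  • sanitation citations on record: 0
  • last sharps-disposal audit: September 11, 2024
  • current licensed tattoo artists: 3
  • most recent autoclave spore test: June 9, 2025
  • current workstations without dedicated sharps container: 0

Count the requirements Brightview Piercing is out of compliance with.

1. autoclave spore test 274 days ago vs limit 270 → not met
2. sanitation citations on record 0 ≤ 0 → met
3. premises liability coverage $550,000 < $700,000 → not met
4. licensed tattoo artists 3 < 4 → not met
5. sharps-disposal audit 545 days ago vs limit 540 → not met
6. bloodborne-pathogen training 44 days ago vs limit 30 → not met
7. professional liability coverage $650,000 ≥ $650,000 → met
8. health department inspection 40 days ago vs limit 45 → met
9. condition 'serves clients under 18' holds; workstations without dedicated sharps container 0 ≤ 0 → met
Not met: 5 of 9

5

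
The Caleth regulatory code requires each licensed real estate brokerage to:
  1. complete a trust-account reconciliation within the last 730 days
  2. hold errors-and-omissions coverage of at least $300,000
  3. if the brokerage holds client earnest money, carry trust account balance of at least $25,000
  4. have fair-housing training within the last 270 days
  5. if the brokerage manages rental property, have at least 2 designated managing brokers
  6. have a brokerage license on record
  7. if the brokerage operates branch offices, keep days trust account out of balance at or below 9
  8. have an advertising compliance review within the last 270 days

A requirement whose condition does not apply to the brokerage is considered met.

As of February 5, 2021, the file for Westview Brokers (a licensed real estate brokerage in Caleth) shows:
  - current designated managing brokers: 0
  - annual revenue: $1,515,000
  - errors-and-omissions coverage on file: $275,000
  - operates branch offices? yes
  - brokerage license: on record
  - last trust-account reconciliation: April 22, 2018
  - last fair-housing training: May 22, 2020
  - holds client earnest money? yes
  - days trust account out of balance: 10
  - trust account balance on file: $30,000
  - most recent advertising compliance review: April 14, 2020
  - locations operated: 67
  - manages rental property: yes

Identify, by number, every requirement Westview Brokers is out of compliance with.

1, 2, 5, 7, 8

1. trust-account reconciliation 1020 days ago vs limit 730 → not met
2. errors-and-omissions coverage $275,000 < $300,000 → not met
3. condition 'holds client earnest money' holds; trust account balance $30,000 ≥ $25,000 → met
4. fair-housing training 259 days ago vs limit 270 → met
5. condition 'manages rental property' holds; designated managing brokers 0 < 2 → not met
6. brokerage license present → met
7. condition 'operates branch offices' holds; days trust account out of balance 10 > 9 → not met
8. advertising compliance review 297 days ago vs limit 270 → not met
Not met: 1, 2, 5, 7, 8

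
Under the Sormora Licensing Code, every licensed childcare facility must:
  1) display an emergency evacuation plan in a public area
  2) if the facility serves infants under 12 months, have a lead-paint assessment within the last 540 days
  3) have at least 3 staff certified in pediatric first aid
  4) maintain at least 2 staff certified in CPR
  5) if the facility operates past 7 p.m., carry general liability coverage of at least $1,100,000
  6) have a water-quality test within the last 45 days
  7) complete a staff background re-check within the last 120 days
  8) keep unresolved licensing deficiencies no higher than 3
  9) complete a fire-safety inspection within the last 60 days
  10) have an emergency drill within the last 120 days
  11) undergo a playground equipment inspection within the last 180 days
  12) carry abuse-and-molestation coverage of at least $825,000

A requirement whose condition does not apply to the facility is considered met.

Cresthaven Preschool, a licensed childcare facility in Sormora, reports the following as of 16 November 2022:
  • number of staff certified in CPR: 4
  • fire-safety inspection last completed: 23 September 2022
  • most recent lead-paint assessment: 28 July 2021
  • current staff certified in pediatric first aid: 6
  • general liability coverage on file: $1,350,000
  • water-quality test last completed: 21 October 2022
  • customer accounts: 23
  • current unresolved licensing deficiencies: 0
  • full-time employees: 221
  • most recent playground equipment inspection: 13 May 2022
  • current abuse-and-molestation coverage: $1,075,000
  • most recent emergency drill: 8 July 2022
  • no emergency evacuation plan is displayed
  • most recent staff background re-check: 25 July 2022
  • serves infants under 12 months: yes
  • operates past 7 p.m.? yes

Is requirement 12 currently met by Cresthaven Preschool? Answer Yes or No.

Yes

12. abuse-and-molestation coverage $1,075,000 ≥ $825,000 → met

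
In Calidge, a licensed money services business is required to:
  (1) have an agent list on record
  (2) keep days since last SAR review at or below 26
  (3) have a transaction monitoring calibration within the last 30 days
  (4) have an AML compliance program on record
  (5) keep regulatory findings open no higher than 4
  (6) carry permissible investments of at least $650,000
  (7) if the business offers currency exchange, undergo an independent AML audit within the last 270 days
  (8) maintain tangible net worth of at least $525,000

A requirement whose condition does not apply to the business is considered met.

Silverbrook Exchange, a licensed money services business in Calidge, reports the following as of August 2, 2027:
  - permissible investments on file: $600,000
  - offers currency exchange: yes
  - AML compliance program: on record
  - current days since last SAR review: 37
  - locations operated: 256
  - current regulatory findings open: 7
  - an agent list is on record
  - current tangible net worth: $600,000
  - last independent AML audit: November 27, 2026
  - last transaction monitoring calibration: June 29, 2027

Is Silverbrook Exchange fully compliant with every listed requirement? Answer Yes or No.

No

1. agent list present → met
2. days since last SAR review 37 > 26 → not met
3. transaction monitoring calibration 34 days ago vs limit 30 → not met
4. AML compliance program present → met
5. regulatory findings open 7 > 4 → not met
6. permissible investments $600,000 < $650,000 → not met
7. condition 'offers currency exchange' holds; independent AML audit 248 days ago vs limit 270 → met
8. tangible net worth $600,000 ≥ $525,000 → met
Not met: 2, 3, 5, 6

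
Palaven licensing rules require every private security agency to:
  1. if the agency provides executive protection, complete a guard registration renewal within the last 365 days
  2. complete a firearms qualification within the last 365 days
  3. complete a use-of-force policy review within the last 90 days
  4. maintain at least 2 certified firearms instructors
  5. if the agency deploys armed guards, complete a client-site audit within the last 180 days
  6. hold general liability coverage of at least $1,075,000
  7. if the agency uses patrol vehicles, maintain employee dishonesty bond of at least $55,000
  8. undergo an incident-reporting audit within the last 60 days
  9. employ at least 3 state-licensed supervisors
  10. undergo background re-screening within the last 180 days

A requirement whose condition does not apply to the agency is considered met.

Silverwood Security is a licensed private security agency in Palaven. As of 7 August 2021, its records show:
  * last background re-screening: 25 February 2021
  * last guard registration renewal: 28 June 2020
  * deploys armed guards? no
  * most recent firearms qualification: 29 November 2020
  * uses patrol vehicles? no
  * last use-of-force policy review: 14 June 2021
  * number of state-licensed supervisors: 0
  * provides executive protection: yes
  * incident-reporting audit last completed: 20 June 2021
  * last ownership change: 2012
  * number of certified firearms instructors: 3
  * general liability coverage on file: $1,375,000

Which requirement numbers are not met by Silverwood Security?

1, 9

1. condition 'provides executive protection' holds; guard registration renewal 405 days ago vs limit 365 → not met
2. firearms qualification 251 days ago vs limit 365 → met
3. use-of-force policy review 54 days ago vs limit 90 → met
4. certified firearms instructors 3 ≥ 2 → met
5. condition 'deploys armed guards' does not hold → requirement n/a → met
6. general liability coverage $1,375,000 ≥ $1,075,000 → met
7. condition 'uses patrol vehicles' does not hold → requirement n/a → met
8. incident-reporting audit 48 days ago vs limit 60 → met
9. state-licensed supervisors 0 < 3 → not met
10. background re-screening 163 days ago vs limit 180 → met
Not met: 1, 9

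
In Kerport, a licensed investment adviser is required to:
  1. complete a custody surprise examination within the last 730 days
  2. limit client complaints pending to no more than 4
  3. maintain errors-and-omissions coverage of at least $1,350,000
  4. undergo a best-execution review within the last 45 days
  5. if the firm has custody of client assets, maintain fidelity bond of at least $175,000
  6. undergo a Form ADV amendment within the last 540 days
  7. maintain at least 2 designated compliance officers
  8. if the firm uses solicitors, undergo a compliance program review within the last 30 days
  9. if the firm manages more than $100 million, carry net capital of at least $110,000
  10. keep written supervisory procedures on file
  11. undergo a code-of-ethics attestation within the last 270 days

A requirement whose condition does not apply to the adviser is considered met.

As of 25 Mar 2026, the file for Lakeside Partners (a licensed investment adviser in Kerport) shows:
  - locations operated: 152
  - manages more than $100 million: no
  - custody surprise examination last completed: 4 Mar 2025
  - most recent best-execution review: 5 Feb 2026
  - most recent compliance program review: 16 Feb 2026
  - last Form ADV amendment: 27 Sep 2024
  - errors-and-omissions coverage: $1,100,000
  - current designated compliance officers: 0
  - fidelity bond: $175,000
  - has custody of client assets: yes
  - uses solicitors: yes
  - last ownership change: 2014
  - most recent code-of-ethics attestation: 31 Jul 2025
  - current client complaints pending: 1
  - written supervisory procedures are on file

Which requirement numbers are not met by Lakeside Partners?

3, 4, 6, 7, 8

1. custody surprise examination 386 days ago vs limit 730 → met
2. client complaints pending 1 ≤ 4 → met
3. errors-and-omissions coverage $1,100,000 < $1,350,000 → not met
4. best-execution review 48 days ago vs limit 45 → not met
5. condition 'has custody of client assets' holds; fidelity bond $175,000 ≥ $175,000 → met
6. Form ADV amendment 544 days ago vs limit 540 → not met
7. designated compliance officers 0 < 2 → not met
8. condition 'uses solicitors' holds; compliance program review 37 days ago vs limit 30 → not met
9. condition 'manages more than $100 million' does not hold → requirement n/a → met
10. written supervisory procedures present → met
11. code-of-ethics attestation 237 days ago vs limit 270 → met
Not met: 3, 4, 6, 7, 8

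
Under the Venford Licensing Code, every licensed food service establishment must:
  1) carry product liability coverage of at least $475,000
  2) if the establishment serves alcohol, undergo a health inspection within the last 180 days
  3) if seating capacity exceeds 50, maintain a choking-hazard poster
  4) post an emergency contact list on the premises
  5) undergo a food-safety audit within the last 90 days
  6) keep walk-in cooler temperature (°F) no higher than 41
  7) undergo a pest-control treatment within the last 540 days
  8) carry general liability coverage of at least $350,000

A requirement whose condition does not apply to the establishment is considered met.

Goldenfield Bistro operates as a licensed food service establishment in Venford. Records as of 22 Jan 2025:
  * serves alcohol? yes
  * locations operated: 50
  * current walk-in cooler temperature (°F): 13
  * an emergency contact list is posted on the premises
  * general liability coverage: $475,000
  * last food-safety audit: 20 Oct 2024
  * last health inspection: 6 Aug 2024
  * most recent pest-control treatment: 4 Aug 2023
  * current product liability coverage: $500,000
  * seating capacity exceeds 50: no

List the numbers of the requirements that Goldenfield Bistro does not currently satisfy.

1. product liability coverage $500,000 ≥ $475,000 → met
2. condition 'serves alcohol' holds; health inspection 169 days ago vs limit 180 → met
3. condition 'seating capacity exceeds 50' does not hold → requirement n/a → met
4. emergency contact list present → met
5. food-safety audit 94 days ago vs limit 90 → not met
6. walk-in cooler temperature (°F) 13 ≤ 41 → met
7. pest-control treatment 537 days ago vs limit 540 → met
8. general liability coverage $475,000 ≥ $350,000 → met
Not met: 5

5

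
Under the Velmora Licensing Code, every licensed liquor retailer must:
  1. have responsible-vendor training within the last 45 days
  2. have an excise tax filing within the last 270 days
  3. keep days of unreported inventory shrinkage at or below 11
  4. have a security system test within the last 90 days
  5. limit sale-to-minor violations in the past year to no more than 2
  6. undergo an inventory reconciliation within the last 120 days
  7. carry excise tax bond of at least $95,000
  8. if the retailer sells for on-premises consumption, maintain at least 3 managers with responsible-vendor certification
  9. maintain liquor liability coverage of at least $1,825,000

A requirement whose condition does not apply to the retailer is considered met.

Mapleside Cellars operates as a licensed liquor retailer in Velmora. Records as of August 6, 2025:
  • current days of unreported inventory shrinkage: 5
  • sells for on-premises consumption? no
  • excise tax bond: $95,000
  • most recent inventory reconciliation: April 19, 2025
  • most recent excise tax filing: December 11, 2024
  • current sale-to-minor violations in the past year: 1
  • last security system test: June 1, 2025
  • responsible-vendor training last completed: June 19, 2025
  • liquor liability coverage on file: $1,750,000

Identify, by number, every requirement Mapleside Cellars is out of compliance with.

1, 9

1. responsible-vendor training 48 days ago vs limit 45 → not met
2. excise tax filing 238 days ago vs limit 270 → met
3. days of unreported inventory shrinkage 5 ≤ 11 → met
4. security system test 66 days ago vs limit 90 → met
5. sale-to-minor violations in the past year 1 ≤ 2 → met
6. inventory reconciliation 109 days ago vs limit 120 → met
7. excise tax bond $95,000 ≥ $95,000 → met
8. condition 'sells for on-premises consumption' does not hold → requirement n/a → met
9. liquor liability coverage $1,750,000 < $1,825,000 → not met
Not met: 1, 9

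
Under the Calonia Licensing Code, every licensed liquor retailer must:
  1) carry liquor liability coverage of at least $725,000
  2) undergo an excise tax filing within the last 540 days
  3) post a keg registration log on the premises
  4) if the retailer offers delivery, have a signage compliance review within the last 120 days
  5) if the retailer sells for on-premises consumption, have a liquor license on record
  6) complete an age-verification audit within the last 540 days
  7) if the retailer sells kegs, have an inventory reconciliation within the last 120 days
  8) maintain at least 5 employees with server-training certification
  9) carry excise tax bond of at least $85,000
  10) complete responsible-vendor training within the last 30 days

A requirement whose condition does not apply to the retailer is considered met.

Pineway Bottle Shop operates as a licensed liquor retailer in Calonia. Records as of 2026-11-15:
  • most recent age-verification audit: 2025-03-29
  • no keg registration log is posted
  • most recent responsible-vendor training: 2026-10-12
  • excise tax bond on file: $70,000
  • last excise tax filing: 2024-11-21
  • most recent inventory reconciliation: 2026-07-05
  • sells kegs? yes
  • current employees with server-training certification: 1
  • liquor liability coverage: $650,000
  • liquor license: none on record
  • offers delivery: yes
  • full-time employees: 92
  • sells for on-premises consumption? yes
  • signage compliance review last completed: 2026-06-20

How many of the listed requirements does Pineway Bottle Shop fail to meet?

10

1. liquor liability coverage $650,000 < $725,000 → not met
2. excise tax filing 724 days ago vs limit 540 → not met
3. keg registration log absent → not met
4. condition 'offers delivery' holds; signage compliance review 148 days ago vs limit 120 → not met
5. condition 'sells for on-premises consumption' holds; liquor license absent → not met
6. age-verification audit 596 days ago vs limit 540 → not met
7. condition 'sells kegs' holds; inventory reconciliation 133 days ago vs limit 120 → not met
8. employees with server-training certification 1 < 5 → not met
9. excise tax bond $70,000 < $85,000 → not met
10. responsible-vendor training 34 days ago vs limit 30 → not met
Not met: 10 of 10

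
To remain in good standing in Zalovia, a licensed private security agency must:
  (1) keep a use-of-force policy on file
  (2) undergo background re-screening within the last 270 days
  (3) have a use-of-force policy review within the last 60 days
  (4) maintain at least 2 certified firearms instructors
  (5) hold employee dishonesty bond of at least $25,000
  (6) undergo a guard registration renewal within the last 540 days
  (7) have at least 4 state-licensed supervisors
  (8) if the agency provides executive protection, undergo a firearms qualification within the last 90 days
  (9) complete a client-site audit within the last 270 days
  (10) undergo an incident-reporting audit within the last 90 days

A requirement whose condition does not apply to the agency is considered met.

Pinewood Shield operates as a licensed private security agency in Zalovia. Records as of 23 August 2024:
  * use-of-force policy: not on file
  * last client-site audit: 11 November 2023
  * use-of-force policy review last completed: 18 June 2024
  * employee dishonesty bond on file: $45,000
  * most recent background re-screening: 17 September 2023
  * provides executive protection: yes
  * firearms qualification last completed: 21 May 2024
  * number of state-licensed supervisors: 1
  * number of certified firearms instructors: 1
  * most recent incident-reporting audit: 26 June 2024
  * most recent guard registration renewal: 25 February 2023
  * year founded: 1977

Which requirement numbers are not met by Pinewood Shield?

1. use-of-force policy absent → not met
2. background re-screening 341 days ago vs limit 270 → not met
3. use-of-force policy review 66 days ago vs limit 60 → not met
4. certified firearms instructors 1 < 2 → not met
5. employee dishonesty bond $45,000 ≥ $25,000 → met
6. guard registration renewal 545 days ago vs limit 540 → not met
7. state-licensed supervisors 1 < 4 → not met
8. condition 'provides executive protection' holds; firearms qualification 94 days ago vs limit 90 → not met
9. client-site audit 286 days ago vs limit 270 → not met
10. incident-reporting audit 58 days ago vs limit 90 → met
Not met: 1, 2, 3, 4, 6, 7, 8, 9

1, 2, 3, 4, 6, 7, 8, 9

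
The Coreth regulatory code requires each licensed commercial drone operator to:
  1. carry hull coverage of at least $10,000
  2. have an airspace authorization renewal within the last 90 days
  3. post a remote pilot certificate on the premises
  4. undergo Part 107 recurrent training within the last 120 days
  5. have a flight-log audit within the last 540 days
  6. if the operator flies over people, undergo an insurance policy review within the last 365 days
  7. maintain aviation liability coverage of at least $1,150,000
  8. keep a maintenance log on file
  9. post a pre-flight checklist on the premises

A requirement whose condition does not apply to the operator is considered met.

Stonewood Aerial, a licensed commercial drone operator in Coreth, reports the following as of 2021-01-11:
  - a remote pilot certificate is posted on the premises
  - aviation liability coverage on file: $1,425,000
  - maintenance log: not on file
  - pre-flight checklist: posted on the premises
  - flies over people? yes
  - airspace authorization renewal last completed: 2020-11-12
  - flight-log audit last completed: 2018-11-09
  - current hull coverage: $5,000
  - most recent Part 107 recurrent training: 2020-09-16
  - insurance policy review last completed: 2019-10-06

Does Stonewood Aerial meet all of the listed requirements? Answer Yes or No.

No

1. hull coverage $5,000 < $10,000 → not met
2. airspace authorization renewal 60 days ago vs limit 90 → met
3. remote pilot certificate present → met
4. Part 107 recurrent training 117 days ago vs limit 120 → met
5. flight-log audit 794 days ago vs limit 540 → not met
6. condition 'flies over people' holds; insurance policy review 463 days ago vs limit 365 → not met
7. aviation liability coverage $1,425,000 ≥ $1,150,000 → met
8. maintenance log absent → not met
9. pre-flight checklist present → met
Not met: 1, 5, 6, 8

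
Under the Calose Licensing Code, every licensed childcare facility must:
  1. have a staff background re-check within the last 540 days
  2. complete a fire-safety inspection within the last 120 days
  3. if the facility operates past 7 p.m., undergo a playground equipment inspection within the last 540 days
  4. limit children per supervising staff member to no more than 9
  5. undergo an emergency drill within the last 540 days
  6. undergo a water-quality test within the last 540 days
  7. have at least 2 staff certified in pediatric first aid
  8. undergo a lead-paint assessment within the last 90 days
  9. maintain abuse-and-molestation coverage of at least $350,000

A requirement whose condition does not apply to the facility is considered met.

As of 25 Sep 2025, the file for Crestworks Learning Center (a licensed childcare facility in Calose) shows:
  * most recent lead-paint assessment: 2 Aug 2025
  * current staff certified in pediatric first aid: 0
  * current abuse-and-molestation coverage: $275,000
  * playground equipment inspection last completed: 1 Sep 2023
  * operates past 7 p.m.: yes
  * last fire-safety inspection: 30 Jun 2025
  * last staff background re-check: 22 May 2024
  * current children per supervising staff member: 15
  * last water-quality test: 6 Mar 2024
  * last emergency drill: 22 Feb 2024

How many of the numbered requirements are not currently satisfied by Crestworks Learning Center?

1. staff background re-check 491 days ago vs limit 540 → met
2. fire-safety inspection 87 days ago vs limit 120 → met
3. condition 'operates past 7 p.m.' holds; playground equipment inspection 755 days ago vs limit 540 → not met
4. children per supervising staff member 15 > 9 → not met
5. emergency drill 581 days ago vs limit 540 → not met
6. water-quality test 568 days ago vs limit 540 → not met
7. staff certified in pediatric first aid 0 < 2 → not met
8. lead-paint assessment 54 days ago vs limit 90 → met
9. abuse-and-molestation coverage $275,000 < $350,000 → not met
Not met: 6 of 9

6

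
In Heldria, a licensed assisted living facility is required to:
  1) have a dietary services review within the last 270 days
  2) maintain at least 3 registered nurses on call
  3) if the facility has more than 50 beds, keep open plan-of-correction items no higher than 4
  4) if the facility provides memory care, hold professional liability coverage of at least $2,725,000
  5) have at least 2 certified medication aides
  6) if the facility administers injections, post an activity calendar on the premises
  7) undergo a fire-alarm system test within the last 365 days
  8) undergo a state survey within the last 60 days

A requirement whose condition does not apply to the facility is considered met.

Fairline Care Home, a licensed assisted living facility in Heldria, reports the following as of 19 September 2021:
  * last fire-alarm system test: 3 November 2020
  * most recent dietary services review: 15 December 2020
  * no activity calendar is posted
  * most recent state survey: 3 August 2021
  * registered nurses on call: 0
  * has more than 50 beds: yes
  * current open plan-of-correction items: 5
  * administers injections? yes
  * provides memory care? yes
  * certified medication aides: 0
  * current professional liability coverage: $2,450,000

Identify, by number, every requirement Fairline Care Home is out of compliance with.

1. dietary services review 278 days ago vs limit 270 → not met
2. registered nurses on call 0 < 3 → not met
3. condition 'has more than 50 beds' holds; open plan-of-correction items 5 > 4 → not met
4. condition 'provides memory care' holds; professional liability coverage $2,450,000 < $2,725,000 → not met
5. certified medication aides 0 < 2 → not met
6. condition 'administers injections' holds; activity calendar absent → not met
7. fire-alarm system test 320 days ago vs limit 365 → met
8. state survey 47 days ago vs limit 60 → met
Not met: 1, 2, 3, 4, 5, 6

1, 2, 3, 4, 5, 6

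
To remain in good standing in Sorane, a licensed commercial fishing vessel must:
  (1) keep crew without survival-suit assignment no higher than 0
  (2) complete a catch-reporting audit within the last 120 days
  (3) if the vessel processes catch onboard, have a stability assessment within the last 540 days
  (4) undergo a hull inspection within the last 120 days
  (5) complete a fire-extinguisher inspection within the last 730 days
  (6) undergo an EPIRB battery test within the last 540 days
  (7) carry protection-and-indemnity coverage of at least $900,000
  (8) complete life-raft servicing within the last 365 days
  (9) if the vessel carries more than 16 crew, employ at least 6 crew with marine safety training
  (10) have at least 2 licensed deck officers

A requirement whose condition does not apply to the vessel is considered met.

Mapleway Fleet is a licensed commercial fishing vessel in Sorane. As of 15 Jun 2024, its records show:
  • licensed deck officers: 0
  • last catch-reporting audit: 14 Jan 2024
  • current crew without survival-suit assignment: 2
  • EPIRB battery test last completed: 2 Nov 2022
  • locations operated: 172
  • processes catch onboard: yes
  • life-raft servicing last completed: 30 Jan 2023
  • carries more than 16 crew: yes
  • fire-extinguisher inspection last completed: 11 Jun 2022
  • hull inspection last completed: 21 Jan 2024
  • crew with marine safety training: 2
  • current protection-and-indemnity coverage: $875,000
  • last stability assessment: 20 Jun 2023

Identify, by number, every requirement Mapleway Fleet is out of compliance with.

1. crew without survival-suit assignment 2 > 0 → not met
2. catch-reporting audit 153 days ago vs limit 120 → not met
3. condition 'processes catch onboard' holds; stability assessment 361 days ago vs limit 540 → met
4. hull inspection 146 days ago vs limit 120 → not met
5. fire-extinguisher inspection 735 days ago vs limit 730 → not met
6. EPIRB battery test 591 days ago vs limit 540 → not met
7. protection-and-indemnity coverage $875,000 < $900,000 → not met
8. life-raft servicing 502 days ago vs limit 365 → not met
9. condition 'carries more than 16 crew' holds; crew with marine safety training 2 < 6 → not met
10. licensed deck officers 0 < 2 → not met
Not met: 1, 2, 4, 5, 6, 7, 8, 9, 10

1, 2, 4, 5, 6, 7, 8, 9, 10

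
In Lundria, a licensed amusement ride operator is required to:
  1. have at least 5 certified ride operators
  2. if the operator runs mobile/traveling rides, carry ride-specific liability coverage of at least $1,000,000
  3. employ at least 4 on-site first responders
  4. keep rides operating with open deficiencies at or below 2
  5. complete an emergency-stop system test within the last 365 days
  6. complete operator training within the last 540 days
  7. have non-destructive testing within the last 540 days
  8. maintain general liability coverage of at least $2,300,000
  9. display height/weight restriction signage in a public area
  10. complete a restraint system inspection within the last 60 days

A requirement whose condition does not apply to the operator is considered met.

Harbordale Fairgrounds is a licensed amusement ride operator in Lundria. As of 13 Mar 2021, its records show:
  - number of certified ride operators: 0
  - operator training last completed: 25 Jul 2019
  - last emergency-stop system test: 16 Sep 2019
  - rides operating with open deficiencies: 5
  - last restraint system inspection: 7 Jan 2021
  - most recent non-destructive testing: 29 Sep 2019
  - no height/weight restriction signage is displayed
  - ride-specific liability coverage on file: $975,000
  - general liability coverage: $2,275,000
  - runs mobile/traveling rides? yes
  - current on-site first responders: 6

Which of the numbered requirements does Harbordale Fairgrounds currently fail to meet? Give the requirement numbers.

1, 2, 4, 5, 6, 8, 9, 10

1. certified ride operators 0 < 5 → not met
2. condition 'runs mobile/traveling rides' holds; ride-specific liability coverage $975,000 < $1,000,000 → not met
3. on-site first responders 6 ≥ 4 → met
4. rides operating with open deficiencies 5 > 2 → not met
5. emergency-stop system test 544 days ago vs limit 365 → not met
6. operator training 597 days ago vs limit 540 → not met
7. non-destructive testing 531 days ago vs limit 540 → met
8. general liability coverage $2,275,000 < $2,300,000 → not met
9. height/weight restriction signage absent → not met
10. restraint system inspection 65 days ago vs limit 60 → not met
Not met: 1, 2, 4, 5, 6, 8, 9, 10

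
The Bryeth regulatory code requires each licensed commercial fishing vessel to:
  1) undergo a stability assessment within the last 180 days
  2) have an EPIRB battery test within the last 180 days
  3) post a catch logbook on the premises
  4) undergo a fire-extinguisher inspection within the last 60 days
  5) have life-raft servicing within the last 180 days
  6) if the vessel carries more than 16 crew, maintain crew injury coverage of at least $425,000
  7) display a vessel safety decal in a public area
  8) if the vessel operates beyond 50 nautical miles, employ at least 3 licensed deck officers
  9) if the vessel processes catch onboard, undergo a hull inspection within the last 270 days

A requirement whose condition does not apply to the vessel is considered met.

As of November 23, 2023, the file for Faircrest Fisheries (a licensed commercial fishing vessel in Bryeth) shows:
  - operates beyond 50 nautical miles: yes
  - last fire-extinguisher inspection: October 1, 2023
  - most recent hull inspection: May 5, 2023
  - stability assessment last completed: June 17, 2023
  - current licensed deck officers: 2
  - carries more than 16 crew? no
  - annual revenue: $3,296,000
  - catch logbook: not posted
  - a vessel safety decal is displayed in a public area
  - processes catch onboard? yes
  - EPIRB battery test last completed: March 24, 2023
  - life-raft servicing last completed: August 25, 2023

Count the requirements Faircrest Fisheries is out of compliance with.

1. stability assessment 159 days ago vs limit 180 → met
2. EPIRB battery test 244 days ago vs limit 180 → not met
3. catch logbook absent → not met
4. fire-extinguisher inspection 53 days ago vs limit 60 → met
5. life-raft servicing 90 days ago vs limit 180 → met
6. condition 'carries more than 16 crew' does not hold → requirement n/a → met
7. vessel safety decal present → met
8. condition 'operates beyond 50 nautical miles' holds; licensed deck officers 2 < 3 → not met
9. condition 'processes catch onboard' holds; hull inspection 202 days ago vs limit 270 → met
Not met: 3 of 9

3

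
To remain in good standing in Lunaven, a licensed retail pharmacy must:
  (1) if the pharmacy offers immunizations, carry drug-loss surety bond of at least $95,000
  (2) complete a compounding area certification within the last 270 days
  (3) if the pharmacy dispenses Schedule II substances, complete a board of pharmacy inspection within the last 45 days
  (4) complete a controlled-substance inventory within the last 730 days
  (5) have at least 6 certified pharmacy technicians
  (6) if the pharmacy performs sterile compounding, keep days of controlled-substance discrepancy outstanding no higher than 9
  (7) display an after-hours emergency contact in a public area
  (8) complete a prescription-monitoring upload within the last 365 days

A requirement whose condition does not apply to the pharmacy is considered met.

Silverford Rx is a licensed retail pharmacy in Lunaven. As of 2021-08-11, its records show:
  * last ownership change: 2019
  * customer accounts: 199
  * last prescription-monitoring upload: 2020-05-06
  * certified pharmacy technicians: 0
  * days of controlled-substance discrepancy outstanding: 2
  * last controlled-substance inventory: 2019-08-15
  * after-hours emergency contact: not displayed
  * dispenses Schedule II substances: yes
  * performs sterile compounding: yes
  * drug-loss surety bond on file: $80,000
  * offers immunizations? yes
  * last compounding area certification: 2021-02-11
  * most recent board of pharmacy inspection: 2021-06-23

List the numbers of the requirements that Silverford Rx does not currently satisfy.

1, 3, 5, 7, 8

1. condition 'offers immunizations' holds; drug-loss surety bond $80,000 < $95,000 → not met
2. compounding area certification 181 days ago vs limit 270 → met
3. condition 'dispenses Schedule II substances' holds; board of pharmacy inspection 49 days ago vs limit 45 → not met
4. controlled-substance inventory 727 days ago vs limit 730 → met
5. certified pharmacy technicians 0 < 6 → not met
6. condition 'performs sterile compounding' holds; days of controlled-substance discrepancy outstanding 2 ≤ 9 → met
7. after-hours emergency contact absent → not met
8. prescription-monitoring upload 462 days ago vs limit 365 → not met
Not met: 1, 3, 5, 7, 8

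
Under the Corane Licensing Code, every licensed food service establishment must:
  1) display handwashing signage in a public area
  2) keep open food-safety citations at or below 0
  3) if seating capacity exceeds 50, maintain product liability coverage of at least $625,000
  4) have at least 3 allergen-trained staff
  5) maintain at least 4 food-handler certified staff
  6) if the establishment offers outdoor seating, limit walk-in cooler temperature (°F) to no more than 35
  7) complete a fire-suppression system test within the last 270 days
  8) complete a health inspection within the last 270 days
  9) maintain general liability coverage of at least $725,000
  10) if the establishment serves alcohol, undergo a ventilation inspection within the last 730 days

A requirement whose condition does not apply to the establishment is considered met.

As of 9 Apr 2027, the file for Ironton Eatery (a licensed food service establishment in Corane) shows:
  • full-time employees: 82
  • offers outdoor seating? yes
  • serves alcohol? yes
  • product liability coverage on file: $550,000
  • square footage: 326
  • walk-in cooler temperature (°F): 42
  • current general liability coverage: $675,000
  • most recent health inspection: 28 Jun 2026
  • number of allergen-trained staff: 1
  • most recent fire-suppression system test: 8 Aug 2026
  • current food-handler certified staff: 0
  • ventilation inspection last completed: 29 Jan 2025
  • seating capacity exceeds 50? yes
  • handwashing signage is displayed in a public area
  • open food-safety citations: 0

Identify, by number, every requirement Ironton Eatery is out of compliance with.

1. handwashing signage present → met
2. open food-safety citations 0 ≤ 0 → met
3. condition 'seating capacity exceeds 50' holds; product liability coverage $550,000 < $625,000 → not met
4. allergen-trained staff 1 < 3 → not met
5. food-handler certified staff 0 < 4 → not met
6. condition 'offers outdoor seating' holds; walk-in cooler temperature (°F) 42 > 35 → not met
7. fire-suppression system test 244 days ago vs limit 270 → met
8. health inspection 285 days ago vs limit 270 → not met
9. general liability coverage $675,000 < $725,000 → not met
10. condition 'serves alcohol' holds; ventilation inspection 800 days ago vs limit 730 → not met
Not met: 3, 4, 5, 6, 8, 9, 10

3, 4, 5, 6, 8, 9, 10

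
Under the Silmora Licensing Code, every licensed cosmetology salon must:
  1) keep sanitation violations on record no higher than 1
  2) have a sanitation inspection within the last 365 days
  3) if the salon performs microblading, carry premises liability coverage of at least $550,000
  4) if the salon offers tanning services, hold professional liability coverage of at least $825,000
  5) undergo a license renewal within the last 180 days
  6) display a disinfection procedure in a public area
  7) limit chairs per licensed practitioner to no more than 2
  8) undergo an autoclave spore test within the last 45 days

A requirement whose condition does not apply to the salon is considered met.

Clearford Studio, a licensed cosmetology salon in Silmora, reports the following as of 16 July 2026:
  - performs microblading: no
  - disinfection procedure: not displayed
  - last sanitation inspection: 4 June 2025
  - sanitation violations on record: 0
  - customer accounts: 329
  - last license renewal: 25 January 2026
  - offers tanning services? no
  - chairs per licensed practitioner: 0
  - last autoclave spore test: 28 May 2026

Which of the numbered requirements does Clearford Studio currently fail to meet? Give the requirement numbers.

2, 6, 8

1. sanitation violations on record 0 ≤ 1 → met
2. sanitation inspection 407 days ago vs limit 365 → not met
3. condition 'performs microblading' does not hold → requirement n/a → met
4. condition 'offers tanning services' does not hold → requirement n/a → met
5. license renewal 172 days ago vs limit 180 → met
6. disinfection procedure absent → not met
7. chairs per licensed practitioner 0 ≤ 2 → met
8. autoclave spore test 49 days ago vs limit 45 → not met
Not met: 2, 6, 8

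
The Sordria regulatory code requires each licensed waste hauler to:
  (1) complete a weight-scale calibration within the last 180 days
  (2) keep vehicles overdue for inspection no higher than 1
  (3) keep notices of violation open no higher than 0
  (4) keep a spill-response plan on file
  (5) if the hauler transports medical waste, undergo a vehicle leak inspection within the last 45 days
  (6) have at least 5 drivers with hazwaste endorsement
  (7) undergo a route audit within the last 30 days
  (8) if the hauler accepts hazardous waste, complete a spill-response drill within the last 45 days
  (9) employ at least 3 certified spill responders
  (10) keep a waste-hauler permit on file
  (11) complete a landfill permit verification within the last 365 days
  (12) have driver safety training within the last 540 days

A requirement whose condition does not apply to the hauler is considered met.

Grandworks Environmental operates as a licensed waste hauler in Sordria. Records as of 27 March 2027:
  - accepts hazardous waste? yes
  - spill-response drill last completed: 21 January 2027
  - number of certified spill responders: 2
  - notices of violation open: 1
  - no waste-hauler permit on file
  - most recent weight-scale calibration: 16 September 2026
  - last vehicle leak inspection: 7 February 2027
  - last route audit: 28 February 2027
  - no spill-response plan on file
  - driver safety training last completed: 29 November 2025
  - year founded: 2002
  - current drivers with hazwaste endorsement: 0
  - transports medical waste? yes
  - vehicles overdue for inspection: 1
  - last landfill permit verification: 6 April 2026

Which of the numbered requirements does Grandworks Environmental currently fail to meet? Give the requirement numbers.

1, 3, 4, 5, 6, 8, 9, 10

1. weight-scale calibration 192 days ago vs limit 180 → not met
2. vehicles overdue for inspection 1 ≤ 1 → met
3. notices of violation open 1 > 0 → not met
4. spill-response plan absent → not met
5. condition 'transports medical waste' holds; vehicle leak inspection 48 days ago vs limit 45 → not met
6. drivers with hazwaste endorsement 0 < 5 → not met
7. route audit 27 days ago vs limit 30 → met
8. condition 'accepts hazardous waste' holds; spill-response drill 65 days ago vs limit 45 → not met
9. certified spill responders 2 < 3 → not met
10. waste-hauler permit absent → not met
11. landfill permit verification 355 days ago vs limit 365 → met
12. driver safety training 483 days ago vs limit 540 → met
Not met: 1, 3, 4, 5, 6, 8, 9, 10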